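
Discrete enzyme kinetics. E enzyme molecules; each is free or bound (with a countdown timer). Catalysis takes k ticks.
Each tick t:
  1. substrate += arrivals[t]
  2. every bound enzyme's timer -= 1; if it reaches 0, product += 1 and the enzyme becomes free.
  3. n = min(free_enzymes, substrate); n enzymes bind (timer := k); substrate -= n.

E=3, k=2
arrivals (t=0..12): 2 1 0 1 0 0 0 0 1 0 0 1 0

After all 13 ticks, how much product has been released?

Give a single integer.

t=0: arr=2 -> substrate=0 bound=2 product=0
t=1: arr=1 -> substrate=0 bound=3 product=0
t=2: arr=0 -> substrate=0 bound=1 product=2
t=3: arr=1 -> substrate=0 bound=1 product=3
t=4: arr=0 -> substrate=0 bound=1 product=3
t=5: arr=0 -> substrate=0 bound=0 product=4
t=6: arr=0 -> substrate=0 bound=0 product=4
t=7: arr=0 -> substrate=0 bound=0 product=4
t=8: arr=1 -> substrate=0 bound=1 product=4
t=9: arr=0 -> substrate=0 bound=1 product=4
t=10: arr=0 -> substrate=0 bound=0 product=5
t=11: arr=1 -> substrate=0 bound=1 product=5
t=12: arr=0 -> substrate=0 bound=1 product=5

Answer: 5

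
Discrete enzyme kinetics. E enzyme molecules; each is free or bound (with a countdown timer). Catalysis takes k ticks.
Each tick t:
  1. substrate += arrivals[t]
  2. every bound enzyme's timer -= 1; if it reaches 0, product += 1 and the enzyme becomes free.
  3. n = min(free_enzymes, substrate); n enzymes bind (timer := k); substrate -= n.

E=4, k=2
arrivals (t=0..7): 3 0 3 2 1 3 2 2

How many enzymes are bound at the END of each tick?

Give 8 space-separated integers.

Answer: 3 3 3 4 3 4 4 4

Derivation:
t=0: arr=3 -> substrate=0 bound=3 product=0
t=1: arr=0 -> substrate=0 bound=3 product=0
t=2: arr=3 -> substrate=0 bound=3 product=3
t=3: arr=2 -> substrate=1 bound=4 product=3
t=4: arr=1 -> substrate=0 bound=3 product=6
t=5: arr=3 -> substrate=1 bound=4 product=7
t=6: arr=2 -> substrate=1 bound=4 product=9
t=7: arr=2 -> substrate=1 bound=4 product=11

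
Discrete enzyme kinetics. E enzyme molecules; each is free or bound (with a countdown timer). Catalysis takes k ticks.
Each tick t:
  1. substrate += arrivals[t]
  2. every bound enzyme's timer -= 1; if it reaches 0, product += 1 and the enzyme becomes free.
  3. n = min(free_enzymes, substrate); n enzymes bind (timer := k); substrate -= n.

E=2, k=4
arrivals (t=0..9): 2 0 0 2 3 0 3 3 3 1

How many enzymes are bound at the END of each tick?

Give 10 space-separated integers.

Answer: 2 2 2 2 2 2 2 2 2 2

Derivation:
t=0: arr=2 -> substrate=0 bound=2 product=0
t=1: arr=0 -> substrate=0 bound=2 product=0
t=2: arr=0 -> substrate=0 bound=2 product=0
t=3: arr=2 -> substrate=2 bound=2 product=0
t=4: arr=3 -> substrate=3 bound=2 product=2
t=5: arr=0 -> substrate=3 bound=2 product=2
t=6: arr=3 -> substrate=6 bound=2 product=2
t=7: arr=3 -> substrate=9 bound=2 product=2
t=8: arr=3 -> substrate=10 bound=2 product=4
t=9: arr=1 -> substrate=11 bound=2 product=4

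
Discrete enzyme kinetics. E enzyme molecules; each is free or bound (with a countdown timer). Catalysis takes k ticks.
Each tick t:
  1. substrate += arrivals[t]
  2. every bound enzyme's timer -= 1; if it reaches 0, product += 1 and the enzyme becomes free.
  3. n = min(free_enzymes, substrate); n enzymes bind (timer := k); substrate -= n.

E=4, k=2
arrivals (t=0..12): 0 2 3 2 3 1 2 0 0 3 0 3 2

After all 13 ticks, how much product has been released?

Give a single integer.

Answer: 16

Derivation:
t=0: arr=0 -> substrate=0 bound=0 product=0
t=1: arr=2 -> substrate=0 bound=2 product=0
t=2: arr=3 -> substrate=1 bound=4 product=0
t=3: arr=2 -> substrate=1 bound=4 product=2
t=4: arr=3 -> substrate=2 bound=4 product=4
t=5: arr=1 -> substrate=1 bound=4 product=6
t=6: arr=2 -> substrate=1 bound=4 product=8
t=7: arr=0 -> substrate=0 bound=3 product=10
t=8: arr=0 -> substrate=0 bound=1 product=12
t=9: arr=3 -> substrate=0 bound=3 product=13
t=10: arr=0 -> substrate=0 bound=3 product=13
t=11: arr=3 -> substrate=0 bound=3 product=16
t=12: arr=2 -> substrate=1 bound=4 product=16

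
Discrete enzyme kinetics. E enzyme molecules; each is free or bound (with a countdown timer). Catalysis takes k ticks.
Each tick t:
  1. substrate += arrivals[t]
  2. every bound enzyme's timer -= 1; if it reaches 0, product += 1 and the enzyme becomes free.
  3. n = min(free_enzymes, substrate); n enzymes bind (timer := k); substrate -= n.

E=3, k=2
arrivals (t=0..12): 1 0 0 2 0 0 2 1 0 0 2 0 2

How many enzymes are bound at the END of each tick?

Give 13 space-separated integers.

Answer: 1 1 0 2 2 0 2 3 1 0 2 2 2

Derivation:
t=0: arr=1 -> substrate=0 bound=1 product=0
t=1: arr=0 -> substrate=0 bound=1 product=0
t=2: arr=0 -> substrate=0 bound=0 product=1
t=3: arr=2 -> substrate=0 bound=2 product=1
t=4: arr=0 -> substrate=0 bound=2 product=1
t=5: arr=0 -> substrate=0 bound=0 product=3
t=6: arr=2 -> substrate=0 bound=2 product=3
t=7: arr=1 -> substrate=0 bound=3 product=3
t=8: arr=0 -> substrate=0 bound=1 product=5
t=9: arr=0 -> substrate=0 bound=0 product=6
t=10: arr=2 -> substrate=0 bound=2 product=6
t=11: arr=0 -> substrate=0 bound=2 product=6
t=12: arr=2 -> substrate=0 bound=2 product=8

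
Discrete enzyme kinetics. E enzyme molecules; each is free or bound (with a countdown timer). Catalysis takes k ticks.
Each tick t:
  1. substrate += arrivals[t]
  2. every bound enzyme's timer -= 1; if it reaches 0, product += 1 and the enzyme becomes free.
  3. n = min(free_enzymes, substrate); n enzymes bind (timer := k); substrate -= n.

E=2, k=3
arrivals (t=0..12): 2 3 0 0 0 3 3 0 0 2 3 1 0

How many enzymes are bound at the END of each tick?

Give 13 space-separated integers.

t=0: arr=2 -> substrate=0 bound=2 product=0
t=1: arr=3 -> substrate=3 bound=2 product=0
t=2: arr=0 -> substrate=3 bound=2 product=0
t=3: arr=0 -> substrate=1 bound=2 product=2
t=4: arr=0 -> substrate=1 bound=2 product=2
t=5: arr=3 -> substrate=4 bound=2 product=2
t=6: arr=3 -> substrate=5 bound=2 product=4
t=7: arr=0 -> substrate=5 bound=2 product=4
t=8: arr=0 -> substrate=5 bound=2 product=4
t=9: arr=2 -> substrate=5 bound=2 product=6
t=10: arr=3 -> substrate=8 bound=2 product=6
t=11: arr=1 -> substrate=9 bound=2 product=6
t=12: arr=0 -> substrate=7 bound=2 product=8

Answer: 2 2 2 2 2 2 2 2 2 2 2 2 2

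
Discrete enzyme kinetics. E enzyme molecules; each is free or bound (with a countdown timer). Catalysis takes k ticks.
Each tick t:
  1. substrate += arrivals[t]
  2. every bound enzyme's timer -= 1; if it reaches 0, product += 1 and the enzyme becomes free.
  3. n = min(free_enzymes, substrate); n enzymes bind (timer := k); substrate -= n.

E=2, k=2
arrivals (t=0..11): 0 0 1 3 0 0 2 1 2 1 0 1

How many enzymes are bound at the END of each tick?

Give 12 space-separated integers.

t=0: arr=0 -> substrate=0 bound=0 product=0
t=1: arr=0 -> substrate=0 bound=0 product=0
t=2: arr=1 -> substrate=0 bound=1 product=0
t=3: arr=3 -> substrate=2 bound=2 product=0
t=4: arr=0 -> substrate=1 bound=2 product=1
t=5: arr=0 -> substrate=0 bound=2 product=2
t=6: arr=2 -> substrate=1 bound=2 product=3
t=7: arr=1 -> substrate=1 bound=2 product=4
t=8: arr=2 -> substrate=2 bound=2 product=5
t=9: arr=1 -> substrate=2 bound=2 product=6
t=10: arr=0 -> substrate=1 bound=2 product=7
t=11: arr=1 -> substrate=1 bound=2 product=8

Answer: 0 0 1 2 2 2 2 2 2 2 2 2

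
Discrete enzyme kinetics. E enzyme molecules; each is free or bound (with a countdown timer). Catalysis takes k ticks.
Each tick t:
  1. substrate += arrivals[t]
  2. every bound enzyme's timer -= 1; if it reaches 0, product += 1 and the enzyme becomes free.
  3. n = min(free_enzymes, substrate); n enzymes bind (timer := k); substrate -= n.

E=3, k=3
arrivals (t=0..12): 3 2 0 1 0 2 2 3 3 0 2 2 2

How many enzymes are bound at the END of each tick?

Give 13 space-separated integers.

Answer: 3 3 3 3 3 3 3 3 3 3 3 3 3

Derivation:
t=0: arr=3 -> substrate=0 bound=3 product=0
t=1: arr=2 -> substrate=2 bound=3 product=0
t=2: arr=0 -> substrate=2 bound=3 product=0
t=3: arr=1 -> substrate=0 bound=3 product=3
t=4: arr=0 -> substrate=0 bound=3 product=3
t=5: arr=2 -> substrate=2 bound=3 product=3
t=6: arr=2 -> substrate=1 bound=3 product=6
t=7: arr=3 -> substrate=4 bound=3 product=6
t=8: arr=3 -> substrate=7 bound=3 product=6
t=9: arr=0 -> substrate=4 bound=3 product=9
t=10: arr=2 -> substrate=6 bound=3 product=9
t=11: arr=2 -> substrate=8 bound=3 product=9
t=12: arr=2 -> substrate=7 bound=3 product=12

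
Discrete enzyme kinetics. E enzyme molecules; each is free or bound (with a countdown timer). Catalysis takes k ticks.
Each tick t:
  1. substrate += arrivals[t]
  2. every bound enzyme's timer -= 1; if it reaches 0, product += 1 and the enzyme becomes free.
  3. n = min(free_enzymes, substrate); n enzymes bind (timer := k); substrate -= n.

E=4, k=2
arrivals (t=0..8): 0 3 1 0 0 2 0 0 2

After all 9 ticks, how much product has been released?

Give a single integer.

Answer: 6

Derivation:
t=0: arr=0 -> substrate=0 bound=0 product=0
t=1: arr=3 -> substrate=0 bound=3 product=0
t=2: arr=1 -> substrate=0 bound=4 product=0
t=3: arr=0 -> substrate=0 bound=1 product=3
t=4: arr=0 -> substrate=0 bound=0 product=4
t=5: arr=2 -> substrate=0 bound=2 product=4
t=6: arr=0 -> substrate=0 bound=2 product=4
t=7: arr=0 -> substrate=0 bound=0 product=6
t=8: arr=2 -> substrate=0 bound=2 product=6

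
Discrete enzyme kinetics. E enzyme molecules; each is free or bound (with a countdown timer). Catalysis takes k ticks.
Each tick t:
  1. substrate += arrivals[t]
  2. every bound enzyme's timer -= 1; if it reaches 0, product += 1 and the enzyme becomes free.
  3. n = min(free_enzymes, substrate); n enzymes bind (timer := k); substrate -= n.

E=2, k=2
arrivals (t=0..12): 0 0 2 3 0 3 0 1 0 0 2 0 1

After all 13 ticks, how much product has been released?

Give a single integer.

Answer: 10

Derivation:
t=0: arr=0 -> substrate=0 bound=0 product=0
t=1: arr=0 -> substrate=0 bound=0 product=0
t=2: arr=2 -> substrate=0 bound=2 product=0
t=3: arr=3 -> substrate=3 bound=2 product=0
t=4: arr=0 -> substrate=1 bound=2 product=2
t=5: arr=3 -> substrate=4 bound=2 product=2
t=6: arr=0 -> substrate=2 bound=2 product=4
t=7: arr=1 -> substrate=3 bound=2 product=4
t=8: arr=0 -> substrate=1 bound=2 product=6
t=9: arr=0 -> substrate=1 bound=2 product=6
t=10: arr=2 -> substrate=1 bound=2 product=8
t=11: arr=0 -> substrate=1 bound=2 product=8
t=12: arr=1 -> substrate=0 bound=2 product=10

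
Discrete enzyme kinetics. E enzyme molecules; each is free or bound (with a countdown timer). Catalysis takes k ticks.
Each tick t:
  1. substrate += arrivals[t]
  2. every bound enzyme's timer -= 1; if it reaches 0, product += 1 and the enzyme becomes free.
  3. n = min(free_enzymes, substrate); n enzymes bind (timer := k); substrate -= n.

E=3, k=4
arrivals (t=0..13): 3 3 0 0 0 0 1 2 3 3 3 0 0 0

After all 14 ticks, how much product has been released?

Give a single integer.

Answer: 9

Derivation:
t=0: arr=3 -> substrate=0 bound=3 product=0
t=1: arr=3 -> substrate=3 bound=3 product=0
t=2: arr=0 -> substrate=3 bound=3 product=0
t=3: arr=0 -> substrate=3 bound=3 product=0
t=4: arr=0 -> substrate=0 bound=3 product=3
t=5: arr=0 -> substrate=0 bound=3 product=3
t=6: arr=1 -> substrate=1 bound=3 product=3
t=7: arr=2 -> substrate=3 bound=3 product=3
t=8: arr=3 -> substrate=3 bound=3 product=6
t=9: arr=3 -> substrate=6 bound=3 product=6
t=10: arr=3 -> substrate=9 bound=3 product=6
t=11: arr=0 -> substrate=9 bound=3 product=6
t=12: arr=0 -> substrate=6 bound=3 product=9
t=13: arr=0 -> substrate=6 bound=3 product=9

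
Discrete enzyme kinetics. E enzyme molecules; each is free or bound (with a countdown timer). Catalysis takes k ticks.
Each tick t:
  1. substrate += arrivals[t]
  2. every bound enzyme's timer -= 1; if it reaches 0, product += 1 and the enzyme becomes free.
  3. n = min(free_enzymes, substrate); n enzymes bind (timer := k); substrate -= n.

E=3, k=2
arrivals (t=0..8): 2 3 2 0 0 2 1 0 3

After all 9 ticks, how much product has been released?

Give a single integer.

t=0: arr=2 -> substrate=0 bound=2 product=0
t=1: arr=3 -> substrate=2 bound=3 product=0
t=2: arr=2 -> substrate=2 bound=3 product=2
t=3: arr=0 -> substrate=1 bound=3 product=3
t=4: arr=0 -> substrate=0 bound=2 product=5
t=5: arr=2 -> substrate=0 bound=3 product=6
t=6: arr=1 -> substrate=0 bound=3 product=7
t=7: arr=0 -> substrate=0 bound=1 product=9
t=8: arr=3 -> substrate=0 bound=3 product=10

Answer: 10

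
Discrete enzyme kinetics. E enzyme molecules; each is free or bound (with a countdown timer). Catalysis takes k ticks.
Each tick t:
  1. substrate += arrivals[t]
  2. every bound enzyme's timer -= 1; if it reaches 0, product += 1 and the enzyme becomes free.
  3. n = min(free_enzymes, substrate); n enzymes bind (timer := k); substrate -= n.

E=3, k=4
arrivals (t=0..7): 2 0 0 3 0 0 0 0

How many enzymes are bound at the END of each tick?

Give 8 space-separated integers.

t=0: arr=2 -> substrate=0 bound=2 product=0
t=1: arr=0 -> substrate=0 bound=2 product=0
t=2: arr=0 -> substrate=0 bound=2 product=0
t=3: arr=3 -> substrate=2 bound=3 product=0
t=4: arr=0 -> substrate=0 bound=3 product=2
t=5: arr=0 -> substrate=0 bound=3 product=2
t=6: arr=0 -> substrate=0 bound=3 product=2
t=7: arr=0 -> substrate=0 bound=2 product=3

Answer: 2 2 2 3 3 3 3 2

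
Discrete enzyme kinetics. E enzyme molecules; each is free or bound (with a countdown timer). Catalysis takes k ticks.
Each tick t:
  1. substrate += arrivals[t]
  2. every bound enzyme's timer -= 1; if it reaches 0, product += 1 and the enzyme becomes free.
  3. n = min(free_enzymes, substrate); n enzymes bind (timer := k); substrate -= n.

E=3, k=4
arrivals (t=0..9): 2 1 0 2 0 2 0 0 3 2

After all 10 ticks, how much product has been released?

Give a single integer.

t=0: arr=2 -> substrate=0 bound=2 product=0
t=1: arr=1 -> substrate=0 bound=3 product=0
t=2: arr=0 -> substrate=0 bound=3 product=0
t=3: arr=2 -> substrate=2 bound=3 product=0
t=4: arr=0 -> substrate=0 bound=3 product=2
t=5: arr=2 -> substrate=1 bound=3 product=3
t=6: arr=0 -> substrate=1 bound=3 product=3
t=7: arr=0 -> substrate=1 bound=3 product=3
t=8: arr=3 -> substrate=2 bound=3 product=5
t=9: arr=2 -> substrate=3 bound=3 product=6

Answer: 6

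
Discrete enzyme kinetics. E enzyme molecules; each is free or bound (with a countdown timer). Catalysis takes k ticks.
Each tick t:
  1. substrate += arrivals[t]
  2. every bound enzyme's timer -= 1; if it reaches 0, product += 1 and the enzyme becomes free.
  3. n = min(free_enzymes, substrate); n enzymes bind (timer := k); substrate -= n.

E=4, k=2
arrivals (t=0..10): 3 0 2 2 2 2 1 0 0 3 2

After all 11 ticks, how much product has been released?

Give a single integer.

Answer: 12

Derivation:
t=0: arr=3 -> substrate=0 bound=3 product=0
t=1: arr=0 -> substrate=0 bound=3 product=0
t=2: arr=2 -> substrate=0 bound=2 product=3
t=3: arr=2 -> substrate=0 bound=4 product=3
t=4: arr=2 -> substrate=0 bound=4 product=5
t=5: arr=2 -> substrate=0 bound=4 product=7
t=6: arr=1 -> substrate=0 bound=3 product=9
t=7: arr=0 -> substrate=0 bound=1 product=11
t=8: arr=0 -> substrate=0 bound=0 product=12
t=9: arr=3 -> substrate=0 bound=3 product=12
t=10: arr=2 -> substrate=1 bound=4 product=12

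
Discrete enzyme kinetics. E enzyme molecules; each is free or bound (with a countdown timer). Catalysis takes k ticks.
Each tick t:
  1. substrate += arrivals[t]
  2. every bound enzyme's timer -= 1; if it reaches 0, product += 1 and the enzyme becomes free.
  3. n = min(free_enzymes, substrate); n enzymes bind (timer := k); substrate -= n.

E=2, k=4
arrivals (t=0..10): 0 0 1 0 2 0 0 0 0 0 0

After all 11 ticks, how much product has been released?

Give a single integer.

Answer: 3

Derivation:
t=0: arr=0 -> substrate=0 bound=0 product=0
t=1: arr=0 -> substrate=0 bound=0 product=0
t=2: arr=1 -> substrate=0 bound=1 product=0
t=3: arr=0 -> substrate=0 bound=1 product=0
t=4: arr=2 -> substrate=1 bound=2 product=0
t=5: arr=0 -> substrate=1 bound=2 product=0
t=6: arr=0 -> substrate=0 bound=2 product=1
t=7: arr=0 -> substrate=0 bound=2 product=1
t=8: arr=0 -> substrate=0 bound=1 product=2
t=9: arr=0 -> substrate=0 bound=1 product=2
t=10: arr=0 -> substrate=0 bound=0 product=3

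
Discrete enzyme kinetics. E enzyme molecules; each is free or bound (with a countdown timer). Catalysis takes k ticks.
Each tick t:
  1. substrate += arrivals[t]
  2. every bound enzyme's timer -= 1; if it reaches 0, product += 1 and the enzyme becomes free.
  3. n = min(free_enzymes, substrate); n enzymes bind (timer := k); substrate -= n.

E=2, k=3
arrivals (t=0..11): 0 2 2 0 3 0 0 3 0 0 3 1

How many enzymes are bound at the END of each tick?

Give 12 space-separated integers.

t=0: arr=0 -> substrate=0 bound=0 product=0
t=1: arr=2 -> substrate=0 bound=2 product=0
t=2: arr=2 -> substrate=2 bound=2 product=0
t=3: arr=0 -> substrate=2 bound=2 product=0
t=4: arr=3 -> substrate=3 bound=2 product=2
t=5: arr=0 -> substrate=3 bound=2 product=2
t=6: arr=0 -> substrate=3 bound=2 product=2
t=7: arr=3 -> substrate=4 bound=2 product=4
t=8: arr=0 -> substrate=4 bound=2 product=4
t=9: arr=0 -> substrate=4 bound=2 product=4
t=10: arr=3 -> substrate=5 bound=2 product=6
t=11: arr=1 -> substrate=6 bound=2 product=6

Answer: 0 2 2 2 2 2 2 2 2 2 2 2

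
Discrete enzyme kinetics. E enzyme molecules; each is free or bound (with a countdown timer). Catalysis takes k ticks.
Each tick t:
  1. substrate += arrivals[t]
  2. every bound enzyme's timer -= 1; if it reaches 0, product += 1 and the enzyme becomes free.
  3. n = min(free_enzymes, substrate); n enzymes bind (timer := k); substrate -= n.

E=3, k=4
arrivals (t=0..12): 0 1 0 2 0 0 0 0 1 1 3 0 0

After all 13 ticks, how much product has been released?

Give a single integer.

Answer: 4

Derivation:
t=0: arr=0 -> substrate=0 bound=0 product=0
t=1: arr=1 -> substrate=0 bound=1 product=0
t=2: arr=0 -> substrate=0 bound=1 product=0
t=3: arr=2 -> substrate=0 bound=3 product=0
t=4: arr=0 -> substrate=0 bound=3 product=0
t=5: arr=0 -> substrate=0 bound=2 product=1
t=6: arr=0 -> substrate=0 bound=2 product=1
t=7: arr=0 -> substrate=0 bound=0 product=3
t=8: arr=1 -> substrate=0 bound=1 product=3
t=9: arr=1 -> substrate=0 bound=2 product=3
t=10: arr=3 -> substrate=2 bound=3 product=3
t=11: arr=0 -> substrate=2 bound=3 product=3
t=12: arr=0 -> substrate=1 bound=3 product=4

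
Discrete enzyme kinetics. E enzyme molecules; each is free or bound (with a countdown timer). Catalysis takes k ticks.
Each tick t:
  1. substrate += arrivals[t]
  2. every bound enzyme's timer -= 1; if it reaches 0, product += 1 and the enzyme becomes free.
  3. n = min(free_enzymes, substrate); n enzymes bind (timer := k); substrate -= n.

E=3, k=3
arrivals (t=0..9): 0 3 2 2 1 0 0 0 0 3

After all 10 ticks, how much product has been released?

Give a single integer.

t=0: arr=0 -> substrate=0 bound=0 product=0
t=1: arr=3 -> substrate=0 bound=3 product=0
t=2: arr=2 -> substrate=2 bound=3 product=0
t=3: arr=2 -> substrate=4 bound=3 product=0
t=4: arr=1 -> substrate=2 bound=3 product=3
t=5: arr=0 -> substrate=2 bound=3 product=3
t=6: arr=0 -> substrate=2 bound=3 product=3
t=7: arr=0 -> substrate=0 bound=2 product=6
t=8: arr=0 -> substrate=0 bound=2 product=6
t=9: arr=3 -> substrate=2 bound=3 product=6

Answer: 6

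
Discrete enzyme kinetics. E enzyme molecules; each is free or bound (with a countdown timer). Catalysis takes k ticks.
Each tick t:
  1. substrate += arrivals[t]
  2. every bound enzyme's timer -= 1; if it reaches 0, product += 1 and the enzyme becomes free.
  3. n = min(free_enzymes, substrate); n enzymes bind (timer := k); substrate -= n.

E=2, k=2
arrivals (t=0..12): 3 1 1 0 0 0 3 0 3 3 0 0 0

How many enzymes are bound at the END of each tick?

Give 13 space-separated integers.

Answer: 2 2 2 2 1 1 2 2 2 2 2 2 2

Derivation:
t=0: arr=3 -> substrate=1 bound=2 product=0
t=1: arr=1 -> substrate=2 bound=2 product=0
t=2: arr=1 -> substrate=1 bound=2 product=2
t=3: arr=0 -> substrate=1 bound=2 product=2
t=4: arr=0 -> substrate=0 bound=1 product=4
t=5: arr=0 -> substrate=0 bound=1 product=4
t=6: arr=3 -> substrate=1 bound=2 product=5
t=7: arr=0 -> substrate=1 bound=2 product=5
t=8: arr=3 -> substrate=2 bound=2 product=7
t=9: arr=3 -> substrate=5 bound=2 product=7
t=10: arr=0 -> substrate=3 bound=2 product=9
t=11: arr=0 -> substrate=3 bound=2 product=9
t=12: arr=0 -> substrate=1 bound=2 product=11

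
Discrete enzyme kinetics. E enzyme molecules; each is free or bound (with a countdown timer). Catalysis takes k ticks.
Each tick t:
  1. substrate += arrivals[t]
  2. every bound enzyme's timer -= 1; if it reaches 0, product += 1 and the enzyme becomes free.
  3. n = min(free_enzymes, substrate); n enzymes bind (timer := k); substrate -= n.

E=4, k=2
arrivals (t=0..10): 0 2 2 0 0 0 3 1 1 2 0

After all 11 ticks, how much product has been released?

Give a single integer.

t=0: arr=0 -> substrate=0 bound=0 product=0
t=1: arr=2 -> substrate=0 bound=2 product=0
t=2: arr=2 -> substrate=0 bound=4 product=0
t=3: arr=0 -> substrate=0 bound=2 product=2
t=4: arr=0 -> substrate=0 bound=0 product=4
t=5: arr=0 -> substrate=0 bound=0 product=4
t=6: arr=3 -> substrate=0 bound=3 product=4
t=7: arr=1 -> substrate=0 bound=4 product=4
t=8: arr=1 -> substrate=0 bound=2 product=7
t=9: arr=2 -> substrate=0 bound=3 product=8
t=10: arr=0 -> substrate=0 bound=2 product=9

Answer: 9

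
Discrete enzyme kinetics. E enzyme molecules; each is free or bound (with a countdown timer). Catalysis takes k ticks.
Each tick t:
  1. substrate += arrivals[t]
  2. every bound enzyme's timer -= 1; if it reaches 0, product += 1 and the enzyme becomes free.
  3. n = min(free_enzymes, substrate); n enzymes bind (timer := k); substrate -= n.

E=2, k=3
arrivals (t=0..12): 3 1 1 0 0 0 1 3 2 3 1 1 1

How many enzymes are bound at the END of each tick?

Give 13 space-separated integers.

Answer: 2 2 2 2 2 2 2 2 2 2 2 2 2

Derivation:
t=0: arr=3 -> substrate=1 bound=2 product=0
t=1: arr=1 -> substrate=2 bound=2 product=0
t=2: arr=1 -> substrate=3 bound=2 product=0
t=3: arr=0 -> substrate=1 bound=2 product=2
t=4: arr=0 -> substrate=1 bound=2 product=2
t=5: arr=0 -> substrate=1 bound=2 product=2
t=6: arr=1 -> substrate=0 bound=2 product=4
t=7: arr=3 -> substrate=3 bound=2 product=4
t=8: arr=2 -> substrate=5 bound=2 product=4
t=9: arr=3 -> substrate=6 bound=2 product=6
t=10: arr=1 -> substrate=7 bound=2 product=6
t=11: arr=1 -> substrate=8 bound=2 product=6
t=12: arr=1 -> substrate=7 bound=2 product=8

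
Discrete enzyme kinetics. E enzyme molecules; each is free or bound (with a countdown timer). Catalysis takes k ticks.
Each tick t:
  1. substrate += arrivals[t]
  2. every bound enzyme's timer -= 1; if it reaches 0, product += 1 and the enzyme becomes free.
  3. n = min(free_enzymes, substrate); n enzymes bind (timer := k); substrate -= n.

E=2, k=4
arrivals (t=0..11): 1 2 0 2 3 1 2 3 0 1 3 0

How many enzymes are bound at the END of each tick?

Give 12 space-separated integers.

t=0: arr=1 -> substrate=0 bound=1 product=0
t=1: arr=2 -> substrate=1 bound=2 product=0
t=2: arr=0 -> substrate=1 bound=2 product=0
t=3: arr=2 -> substrate=3 bound=2 product=0
t=4: arr=3 -> substrate=5 bound=2 product=1
t=5: arr=1 -> substrate=5 bound=2 product=2
t=6: arr=2 -> substrate=7 bound=2 product=2
t=7: arr=3 -> substrate=10 bound=2 product=2
t=8: arr=0 -> substrate=9 bound=2 product=3
t=9: arr=1 -> substrate=9 bound=2 product=4
t=10: arr=3 -> substrate=12 bound=2 product=4
t=11: arr=0 -> substrate=12 bound=2 product=4

Answer: 1 2 2 2 2 2 2 2 2 2 2 2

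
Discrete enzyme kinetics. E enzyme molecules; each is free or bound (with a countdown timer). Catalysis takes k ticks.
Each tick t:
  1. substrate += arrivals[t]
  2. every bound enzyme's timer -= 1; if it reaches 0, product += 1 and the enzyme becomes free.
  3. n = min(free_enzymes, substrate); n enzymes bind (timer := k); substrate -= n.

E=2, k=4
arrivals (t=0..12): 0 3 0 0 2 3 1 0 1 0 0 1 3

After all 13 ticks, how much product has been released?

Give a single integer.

Answer: 4

Derivation:
t=0: arr=0 -> substrate=0 bound=0 product=0
t=1: arr=3 -> substrate=1 bound=2 product=0
t=2: arr=0 -> substrate=1 bound=2 product=0
t=3: arr=0 -> substrate=1 bound=2 product=0
t=4: arr=2 -> substrate=3 bound=2 product=0
t=5: arr=3 -> substrate=4 bound=2 product=2
t=6: arr=1 -> substrate=5 bound=2 product=2
t=7: arr=0 -> substrate=5 bound=2 product=2
t=8: arr=1 -> substrate=6 bound=2 product=2
t=9: arr=0 -> substrate=4 bound=2 product=4
t=10: arr=0 -> substrate=4 bound=2 product=4
t=11: arr=1 -> substrate=5 bound=2 product=4
t=12: arr=3 -> substrate=8 bound=2 product=4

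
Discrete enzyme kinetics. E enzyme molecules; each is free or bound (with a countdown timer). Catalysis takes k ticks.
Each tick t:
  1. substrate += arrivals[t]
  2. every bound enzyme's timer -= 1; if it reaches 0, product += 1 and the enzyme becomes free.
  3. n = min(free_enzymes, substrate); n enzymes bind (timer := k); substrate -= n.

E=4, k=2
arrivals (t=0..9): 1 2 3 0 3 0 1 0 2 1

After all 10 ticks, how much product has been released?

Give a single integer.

Answer: 10

Derivation:
t=0: arr=1 -> substrate=0 bound=1 product=0
t=1: arr=2 -> substrate=0 bound=3 product=0
t=2: arr=3 -> substrate=1 bound=4 product=1
t=3: arr=0 -> substrate=0 bound=3 product=3
t=4: arr=3 -> substrate=0 bound=4 product=5
t=5: arr=0 -> substrate=0 bound=3 product=6
t=6: arr=1 -> substrate=0 bound=1 product=9
t=7: arr=0 -> substrate=0 bound=1 product=9
t=8: arr=2 -> substrate=0 bound=2 product=10
t=9: arr=1 -> substrate=0 bound=3 product=10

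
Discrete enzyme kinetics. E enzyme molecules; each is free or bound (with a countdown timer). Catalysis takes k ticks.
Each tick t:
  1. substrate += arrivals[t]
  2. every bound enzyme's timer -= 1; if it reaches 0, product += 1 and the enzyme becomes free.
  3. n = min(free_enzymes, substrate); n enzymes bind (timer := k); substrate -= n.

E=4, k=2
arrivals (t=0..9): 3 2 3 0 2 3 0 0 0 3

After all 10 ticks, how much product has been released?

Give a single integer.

Answer: 13

Derivation:
t=0: arr=3 -> substrate=0 bound=3 product=0
t=1: arr=2 -> substrate=1 bound=4 product=0
t=2: arr=3 -> substrate=1 bound=4 product=3
t=3: arr=0 -> substrate=0 bound=4 product=4
t=4: arr=2 -> substrate=0 bound=3 product=7
t=5: arr=3 -> substrate=1 bound=4 product=8
t=6: arr=0 -> substrate=0 bound=3 product=10
t=7: arr=0 -> substrate=0 bound=1 product=12
t=8: arr=0 -> substrate=0 bound=0 product=13
t=9: arr=3 -> substrate=0 bound=3 product=13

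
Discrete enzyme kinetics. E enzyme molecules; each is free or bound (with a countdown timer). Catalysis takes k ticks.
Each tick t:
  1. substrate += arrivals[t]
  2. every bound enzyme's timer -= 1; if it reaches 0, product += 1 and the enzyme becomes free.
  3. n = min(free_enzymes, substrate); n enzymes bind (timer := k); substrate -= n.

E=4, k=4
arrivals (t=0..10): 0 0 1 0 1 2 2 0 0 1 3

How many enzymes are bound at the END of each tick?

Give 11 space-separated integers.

t=0: arr=0 -> substrate=0 bound=0 product=0
t=1: arr=0 -> substrate=0 bound=0 product=0
t=2: arr=1 -> substrate=0 bound=1 product=0
t=3: arr=0 -> substrate=0 bound=1 product=0
t=4: arr=1 -> substrate=0 bound=2 product=0
t=5: arr=2 -> substrate=0 bound=4 product=0
t=6: arr=2 -> substrate=1 bound=4 product=1
t=7: arr=0 -> substrate=1 bound=4 product=1
t=8: arr=0 -> substrate=0 bound=4 product=2
t=9: arr=1 -> substrate=0 bound=3 product=4
t=10: arr=3 -> substrate=1 bound=4 product=5

Answer: 0 0 1 1 2 4 4 4 4 3 4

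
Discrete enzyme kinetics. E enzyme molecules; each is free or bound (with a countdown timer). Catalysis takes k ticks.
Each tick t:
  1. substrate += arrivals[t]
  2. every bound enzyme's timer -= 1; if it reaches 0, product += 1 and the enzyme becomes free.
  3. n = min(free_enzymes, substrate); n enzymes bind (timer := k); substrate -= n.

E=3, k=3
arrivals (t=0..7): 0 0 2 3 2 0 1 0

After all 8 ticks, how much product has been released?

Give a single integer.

Answer: 3

Derivation:
t=0: arr=0 -> substrate=0 bound=0 product=0
t=1: arr=0 -> substrate=0 bound=0 product=0
t=2: arr=2 -> substrate=0 bound=2 product=0
t=3: arr=3 -> substrate=2 bound=3 product=0
t=4: arr=2 -> substrate=4 bound=3 product=0
t=5: arr=0 -> substrate=2 bound=3 product=2
t=6: arr=1 -> substrate=2 bound=3 product=3
t=7: arr=0 -> substrate=2 bound=3 product=3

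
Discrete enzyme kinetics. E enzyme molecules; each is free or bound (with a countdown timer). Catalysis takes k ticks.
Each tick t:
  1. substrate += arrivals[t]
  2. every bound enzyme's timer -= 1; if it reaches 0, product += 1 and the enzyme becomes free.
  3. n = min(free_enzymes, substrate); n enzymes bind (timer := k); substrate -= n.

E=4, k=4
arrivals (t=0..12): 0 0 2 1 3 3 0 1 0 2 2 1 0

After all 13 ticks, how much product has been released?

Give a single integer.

Answer: 8

Derivation:
t=0: arr=0 -> substrate=0 bound=0 product=0
t=1: arr=0 -> substrate=0 bound=0 product=0
t=2: arr=2 -> substrate=0 bound=2 product=0
t=3: arr=1 -> substrate=0 bound=3 product=0
t=4: arr=3 -> substrate=2 bound=4 product=0
t=5: arr=3 -> substrate=5 bound=4 product=0
t=6: arr=0 -> substrate=3 bound=4 product=2
t=7: arr=1 -> substrate=3 bound=4 product=3
t=8: arr=0 -> substrate=2 bound=4 product=4
t=9: arr=2 -> substrate=4 bound=4 product=4
t=10: arr=2 -> substrate=4 bound=4 product=6
t=11: arr=1 -> substrate=4 bound=4 product=7
t=12: arr=0 -> substrate=3 bound=4 product=8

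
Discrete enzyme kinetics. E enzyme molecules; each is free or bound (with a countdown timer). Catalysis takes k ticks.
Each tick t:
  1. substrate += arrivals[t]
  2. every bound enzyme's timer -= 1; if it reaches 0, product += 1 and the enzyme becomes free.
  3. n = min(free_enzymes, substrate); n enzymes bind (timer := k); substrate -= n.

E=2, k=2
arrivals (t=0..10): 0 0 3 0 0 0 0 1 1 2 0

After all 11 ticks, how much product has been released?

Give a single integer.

Answer: 5

Derivation:
t=0: arr=0 -> substrate=0 bound=0 product=0
t=1: arr=0 -> substrate=0 bound=0 product=0
t=2: arr=3 -> substrate=1 bound=2 product=0
t=3: arr=0 -> substrate=1 bound=2 product=0
t=4: arr=0 -> substrate=0 bound=1 product=2
t=5: arr=0 -> substrate=0 bound=1 product=2
t=6: arr=0 -> substrate=0 bound=0 product=3
t=7: arr=1 -> substrate=0 bound=1 product=3
t=8: arr=1 -> substrate=0 bound=2 product=3
t=9: arr=2 -> substrate=1 bound=2 product=4
t=10: arr=0 -> substrate=0 bound=2 product=5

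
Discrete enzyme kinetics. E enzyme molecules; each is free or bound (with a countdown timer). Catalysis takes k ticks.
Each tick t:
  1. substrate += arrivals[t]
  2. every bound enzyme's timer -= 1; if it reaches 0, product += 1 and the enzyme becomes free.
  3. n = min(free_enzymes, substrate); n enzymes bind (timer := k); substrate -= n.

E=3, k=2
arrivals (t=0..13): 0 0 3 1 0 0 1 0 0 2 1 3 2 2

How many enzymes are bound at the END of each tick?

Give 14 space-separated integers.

Answer: 0 0 3 3 1 1 1 1 0 2 3 3 3 3

Derivation:
t=0: arr=0 -> substrate=0 bound=0 product=0
t=1: arr=0 -> substrate=0 bound=0 product=0
t=2: arr=3 -> substrate=0 bound=3 product=0
t=3: arr=1 -> substrate=1 bound=3 product=0
t=4: arr=0 -> substrate=0 bound=1 product=3
t=5: arr=0 -> substrate=0 bound=1 product=3
t=6: arr=1 -> substrate=0 bound=1 product=4
t=7: arr=0 -> substrate=0 bound=1 product=4
t=8: arr=0 -> substrate=0 bound=0 product=5
t=9: arr=2 -> substrate=0 bound=2 product=5
t=10: arr=1 -> substrate=0 bound=3 product=5
t=11: arr=3 -> substrate=1 bound=3 product=7
t=12: arr=2 -> substrate=2 bound=3 product=8
t=13: arr=2 -> substrate=2 bound=3 product=10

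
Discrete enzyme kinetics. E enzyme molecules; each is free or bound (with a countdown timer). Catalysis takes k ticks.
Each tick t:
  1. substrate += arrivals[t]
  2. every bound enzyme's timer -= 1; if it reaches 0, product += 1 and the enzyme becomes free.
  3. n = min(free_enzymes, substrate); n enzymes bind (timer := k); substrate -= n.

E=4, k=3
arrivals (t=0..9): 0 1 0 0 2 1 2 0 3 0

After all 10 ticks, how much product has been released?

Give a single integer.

Answer: 5

Derivation:
t=0: arr=0 -> substrate=0 bound=0 product=0
t=1: arr=1 -> substrate=0 bound=1 product=0
t=2: arr=0 -> substrate=0 bound=1 product=0
t=3: arr=0 -> substrate=0 bound=1 product=0
t=4: arr=2 -> substrate=0 bound=2 product=1
t=5: arr=1 -> substrate=0 bound=3 product=1
t=6: arr=2 -> substrate=1 bound=4 product=1
t=7: arr=0 -> substrate=0 bound=3 product=3
t=8: arr=3 -> substrate=1 bound=4 product=4
t=9: arr=0 -> substrate=0 bound=4 product=5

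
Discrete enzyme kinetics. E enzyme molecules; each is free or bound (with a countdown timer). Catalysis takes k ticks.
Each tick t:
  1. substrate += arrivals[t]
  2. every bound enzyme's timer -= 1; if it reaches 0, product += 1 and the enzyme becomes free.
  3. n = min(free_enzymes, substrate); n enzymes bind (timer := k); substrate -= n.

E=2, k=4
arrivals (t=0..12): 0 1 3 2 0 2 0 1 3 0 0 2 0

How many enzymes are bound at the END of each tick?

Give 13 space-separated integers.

t=0: arr=0 -> substrate=0 bound=0 product=0
t=1: arr=1 -> substrate=0 bound=1 product=0
t=2: arr=3 -> substrate=2 bound=2 product=0
t=3: arr=2 -> substrate=4 bound=2 product=0
t=4: arr=0 -> substrate=4 bound=2 product=0
t=5: arr=2 -> substrate=5 bound=2 product=1
t=6: arr=0 -> substrate=4 bound=2 product=2
t=7: arr=1 -> substrate=5 bound=2 product=2
t=8: arr=3 -> substrate=8 bound=2 product=2
t=9: arr=0 -> substrate=7 bound=2 product=3
t=10: arr=0 -> substrate=6 bound=2 product=4
t=11: arr=2 -> substrate=8 bound=2 product=4
t=12: arr=0 -> substrate=8 bound=2 product=4

Answer: 0 1 2 2 2 2 2 2 2 2 2 2 2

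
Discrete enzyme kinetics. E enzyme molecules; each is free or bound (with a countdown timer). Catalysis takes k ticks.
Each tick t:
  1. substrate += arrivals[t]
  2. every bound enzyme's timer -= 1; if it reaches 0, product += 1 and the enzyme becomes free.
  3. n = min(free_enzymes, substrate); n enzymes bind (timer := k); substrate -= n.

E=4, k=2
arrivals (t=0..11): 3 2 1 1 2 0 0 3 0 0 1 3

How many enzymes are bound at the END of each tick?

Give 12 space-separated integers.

Answer: 3 4 3 3 3 2 0 3 3 0 1 4

Derivation:
t=0: arr=3 -> substrate=0 bound=3 product=0
t=1: arr=2 -> substrate=1 bound=4 product=0
t=2: arr=1 -> substrate=0 bound=3 product=3
t=3: arr=1 -> substrate=0 bound=3 product=4
t=4: arr=2 -> substrate=0 bound=3 product=6
t=5: arr=0 -> substrate=0 bound=2 product=7
t=6: arr=0 -> substrate=0 bound=0 product=9
t=7: arr=3 -> substrate=0 bound=3 product=9
t=8: arr=0 -> substrate=0 bound=3 product=9
t=9: arr=0 -> substrate=0 bound=0 product=12
t=10: arr=1 -> substrate=0 bound=1 product=12
t=11: arr=3 -> substrate=0 bound=4 product=12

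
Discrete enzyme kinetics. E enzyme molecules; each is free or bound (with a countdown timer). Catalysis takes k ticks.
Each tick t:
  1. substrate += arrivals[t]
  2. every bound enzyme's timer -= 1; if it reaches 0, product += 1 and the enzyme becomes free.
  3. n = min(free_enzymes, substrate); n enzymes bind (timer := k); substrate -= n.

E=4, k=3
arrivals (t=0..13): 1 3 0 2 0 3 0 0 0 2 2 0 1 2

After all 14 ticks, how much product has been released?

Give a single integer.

t=0: arr=1 -> substrate=0 bound=1 product=0
t=1: arr=3 -> substrate=0 bound=4 product=0
t=2: arr=0 -> substrate=0 bound=4 product=0
t=3: arr=2 -> substrate=1 bound=4 product=1
t=4: arr=0 -> substrate=0 bound=2 product=4
t=5: arr=3 -> substrate=1 bound=4 product=4
t=6: arr=0 -> substrate=0 bound=4 product=5
t=7: arr=0 -> substrate=0 bound=3 product=6
t=8: arr=0 -> substrate=0 bound=1 product=8
t=9: arr=2 -> substrate=0 bound=2 product=9
t=10: arr=2 -> substrate=0 bound=4 product=9
t=11: arr=0 -> substrate=0 bound=4 product=9
t=12: arr=1 -> substrate=0 bound=3 product=11
t=13: arr=2 -> substrate=0 bound=3 product=13

Answer: 13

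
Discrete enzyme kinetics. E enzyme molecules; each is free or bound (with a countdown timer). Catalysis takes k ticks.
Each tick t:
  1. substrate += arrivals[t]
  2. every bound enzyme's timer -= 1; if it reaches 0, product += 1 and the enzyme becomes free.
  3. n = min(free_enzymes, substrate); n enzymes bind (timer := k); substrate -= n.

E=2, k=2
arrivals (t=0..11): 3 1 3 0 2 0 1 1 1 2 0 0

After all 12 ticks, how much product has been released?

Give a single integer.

t=0: arr=3 -> substrate=1 bound=2 product=0
t=1: arr=1 -> substrate=2 bound=2 product=0
t=2: arr=3 -> substrate=3 bound=2 product=2
t=3: arr=0 -> substrate=3 bound=2 product=2
t=4: arr=2 -> substrate=3 bound=2 product=4
t=5: arr=0 -> substrate=3 bound=2 product=4
t=6: arr=1 -> substrate=2 bound=2 product=6
t=7: arr=1 -> substrate=3 bound=2 product=6
t=8: arr=1 -> substrate=2 bound=2 product=8
t=9: arr=2 -> substrate=4 bound=2 product=8
t=10: arr=0 -> substrate=2 bound=2 product=10
t=11: arr=0 -> substrate=2 bound=2 product=10

Answer: 10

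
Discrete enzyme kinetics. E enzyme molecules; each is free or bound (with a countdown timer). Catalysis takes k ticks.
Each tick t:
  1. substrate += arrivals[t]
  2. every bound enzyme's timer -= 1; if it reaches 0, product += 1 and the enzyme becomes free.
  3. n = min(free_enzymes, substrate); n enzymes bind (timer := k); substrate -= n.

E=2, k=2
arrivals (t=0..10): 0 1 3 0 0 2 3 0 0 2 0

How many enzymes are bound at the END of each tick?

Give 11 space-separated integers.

Answer: 0 1 2 2 2 2 2 2 2 2 2

Derivation:
t=0: arr=0 -> substrate=0 bound=0 product=0
t=1: arr=1 -> substrate=0 bound=1 product=0
t=2: arr=3 -> substrate=2 bound=2 product=0
t=3: arr=0 -> substrate=1 bound=2 product=1
t=4: arr=0 -> substrate=0 bound=2 product=2
t=5: arr=2 -> substrate=1 bound=2 product=3
t=6: arr=3 -> substrate=3 bound=2 product=4
t=7: arr=0 -> substrate=2 bound=2 product=5
t=8: arr=0 -> substrate=1 bound=2 product=6
t=9: arr=2 -> substrate=2 bound=2 product=7
t=10: arr=0 -> substrate=1 bound=2 product=8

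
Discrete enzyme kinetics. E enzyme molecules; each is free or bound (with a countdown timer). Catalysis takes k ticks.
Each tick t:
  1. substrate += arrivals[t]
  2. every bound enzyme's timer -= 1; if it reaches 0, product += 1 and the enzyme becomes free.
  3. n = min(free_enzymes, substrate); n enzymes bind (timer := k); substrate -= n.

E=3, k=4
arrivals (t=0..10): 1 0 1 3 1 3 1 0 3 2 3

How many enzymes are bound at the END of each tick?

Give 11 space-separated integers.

Answer: 1 1 2 3 3 3 3 3 3 3 3

Derivation:
t=0: arr=1 -> substrate=0 bound=1 product=0
t=1: arr=0 -> substrate=0 bound=1 product=0
t=2: arr=1 -> substrate=0 bound=2 product=0
t=3: arr=3 -> substrate=2 bound=3 product=0
t=4: arr=1 -> substrate=2 bound=3 product=1
t=5: arr=3 -> substrate=5 bound=3 product=1
t=6: arr=1 -> substrate=5 bound=3 product=2
t=7: arr=0 -> substrate=4 bound=3 product=3
t=8: arr=3 -> substrate=6 bound=3 product=4
t=9: arr=2 -> substrate=8 bound=3 product=4
t=10: arr=3 -> substrate=10 bound=3 product=5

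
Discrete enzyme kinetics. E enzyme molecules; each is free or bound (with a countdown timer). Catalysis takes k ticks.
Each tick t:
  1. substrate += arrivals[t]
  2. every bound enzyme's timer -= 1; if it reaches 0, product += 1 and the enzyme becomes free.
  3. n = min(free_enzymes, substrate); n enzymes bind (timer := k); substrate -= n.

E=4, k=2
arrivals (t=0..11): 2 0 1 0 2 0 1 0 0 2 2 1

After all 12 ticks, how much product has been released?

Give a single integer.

t=0: arr=2 -> substrate=0 bound=2 product=0
t=1: arr=0 -> substrate=0 bound=2 product=0
t=2: arr=1 -> substrate=0 bound=1 product=2
t=3: arr=0 -> substrate=0 bound=1 product=2
t=4: arr=2 -> substrate=0 bound=2 product=3
t=5: arr=0 -> substrate=0 bound=2 product=3
t=6: arr=1 -> substrate=0 bound=1 product=5
t=7: arr=0 -> substrate=0 bound=1 product=5
t=8: arr=0 -> substrate=0 bound=0 product=6
t=9: arr=2 -> substrate=0 bound=2 product=6
t=10: arr=2 -> substrate=0 bound=4 product=6
t=11: arr=1 -> substrate=0 bound=3 product=8

Answer: 8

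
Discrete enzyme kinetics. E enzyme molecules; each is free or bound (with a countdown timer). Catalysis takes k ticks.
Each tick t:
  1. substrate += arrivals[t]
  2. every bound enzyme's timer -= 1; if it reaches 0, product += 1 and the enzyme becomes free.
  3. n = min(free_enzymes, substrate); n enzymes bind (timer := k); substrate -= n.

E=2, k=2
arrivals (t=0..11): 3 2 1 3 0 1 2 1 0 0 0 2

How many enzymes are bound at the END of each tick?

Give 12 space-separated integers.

Answer: 2 2 2 2 2 2 2 2 2 2 2 2

Derivation:
t=0: arr=3 -> substrate=1 bound=2 product=0
t=1: arr=2 -> substrate=3 bound=2 product=0
t=2: arr=1 -> substrate=2 bound=2 product=2
t=3: arr=3 -> substrate=5 bound=2 product=2
t=4: arr=0 -> substrate=3 bound=2 product=4
t=5: arr=1 -> substrate=4 bound=2 product=4
t=6: arr=2 -> substrate=4 bound=2 product=6
t=7: arr=1 -> substrate=5 bound=2 product=6
t=8: arr=0 -> substrate=3 bound=2 product=8
t=9: arr=0 -> substrate=3 bound=2 product=8
t=10: arr=0 -> substrate=1 bound=2 product=10
t=11: arr=2 -> substrate=3 bound=2 product=10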